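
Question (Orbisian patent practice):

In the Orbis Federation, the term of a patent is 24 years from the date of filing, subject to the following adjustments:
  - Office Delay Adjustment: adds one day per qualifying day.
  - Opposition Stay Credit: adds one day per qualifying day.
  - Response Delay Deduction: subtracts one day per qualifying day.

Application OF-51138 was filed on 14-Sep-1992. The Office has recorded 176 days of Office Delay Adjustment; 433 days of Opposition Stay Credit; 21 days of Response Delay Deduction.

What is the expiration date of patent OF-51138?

Base term: filing date + 24 years → 14 September 2016.
Office Delay Adjustment: +176 days → 9 March 2017.
Opposition Stay Credit: +433 days → 16 May 2018.
Response Delay Deduction: −21 days → 25 April 2018.

2018-04-25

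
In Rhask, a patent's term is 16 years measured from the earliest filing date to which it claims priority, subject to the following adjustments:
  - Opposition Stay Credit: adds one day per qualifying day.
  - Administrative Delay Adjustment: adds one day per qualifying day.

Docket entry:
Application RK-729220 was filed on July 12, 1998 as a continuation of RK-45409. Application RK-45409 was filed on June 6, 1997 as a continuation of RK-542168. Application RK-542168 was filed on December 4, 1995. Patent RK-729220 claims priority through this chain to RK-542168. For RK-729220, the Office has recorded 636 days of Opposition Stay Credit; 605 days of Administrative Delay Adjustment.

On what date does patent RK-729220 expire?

April 28, 2015

Earliest priority filing: 4 December 1995.
Base term: 4 December 1995 + 16 years → 4 December 2011.
Opposition Stay Credit: +636 days → 31 August 2013.
Administrative Delay Adjustment: +605 days → 28 April 2015.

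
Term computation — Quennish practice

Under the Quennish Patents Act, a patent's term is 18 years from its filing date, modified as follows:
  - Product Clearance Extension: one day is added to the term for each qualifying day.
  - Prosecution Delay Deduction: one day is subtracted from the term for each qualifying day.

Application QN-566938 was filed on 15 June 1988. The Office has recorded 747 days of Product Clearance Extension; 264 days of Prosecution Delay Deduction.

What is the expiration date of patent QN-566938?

October 11, 2007

Base term: filing date + 18 years → 15 June 2006.
Product Clearance Extension: +747 days → 1 July 2008.
Prosecution Delay Deduction: −264 days → 11 October 2007.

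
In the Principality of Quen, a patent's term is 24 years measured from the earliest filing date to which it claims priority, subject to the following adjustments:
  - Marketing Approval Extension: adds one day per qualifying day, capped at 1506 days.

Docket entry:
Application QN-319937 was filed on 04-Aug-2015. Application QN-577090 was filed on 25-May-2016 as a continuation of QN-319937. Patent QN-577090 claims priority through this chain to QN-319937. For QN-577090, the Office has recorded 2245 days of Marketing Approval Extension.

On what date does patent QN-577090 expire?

2043-09-18

Earliest priority filing: 4 August 2015.
Base term: 4 August 2015 + 24 years → 4 August 2039.
Marketing Approval Extension: 2245 days claimed exceeds the 1506-day cap, so +1506 days → 18 September 2043.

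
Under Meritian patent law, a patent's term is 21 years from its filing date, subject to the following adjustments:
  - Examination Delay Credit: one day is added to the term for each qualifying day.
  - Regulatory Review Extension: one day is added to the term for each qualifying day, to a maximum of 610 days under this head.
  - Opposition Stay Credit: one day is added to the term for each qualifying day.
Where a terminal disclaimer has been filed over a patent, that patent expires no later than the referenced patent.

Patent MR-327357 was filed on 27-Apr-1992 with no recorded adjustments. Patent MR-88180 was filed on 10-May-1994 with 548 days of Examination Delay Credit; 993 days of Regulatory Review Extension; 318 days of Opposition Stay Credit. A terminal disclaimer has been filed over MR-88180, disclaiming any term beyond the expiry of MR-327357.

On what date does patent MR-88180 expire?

2013-04-27

Natural term of MR-88180:
  Base: filing + 21 years → 10 May 2015.
  Examination Delay Credit: +548 days → 8 November 2016.
  Regulatory Review Extension: 993 days claimed exceeds the 610-day cap, so +610 days → 11 July 2018.
  Opposition Stay Credit: +318 days → 25 May 2019.
Expiry of referenced patent MR-327357:
  Base: filing + 21 years → 27 April 2013.
Terminal disclaimer: MR-88180 expires on the earlier of 25 May 2019 and 27 April 2013.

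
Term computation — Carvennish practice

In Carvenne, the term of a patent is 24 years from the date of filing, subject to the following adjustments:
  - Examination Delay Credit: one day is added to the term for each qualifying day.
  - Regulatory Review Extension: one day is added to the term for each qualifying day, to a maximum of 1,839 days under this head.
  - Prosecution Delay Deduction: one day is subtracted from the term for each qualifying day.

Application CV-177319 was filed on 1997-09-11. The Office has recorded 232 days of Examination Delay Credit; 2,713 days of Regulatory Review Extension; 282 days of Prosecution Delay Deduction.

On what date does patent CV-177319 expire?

2026-08-05

Base term: filing date + 24 years → 11 September 2021.
Examination Delay Credit: +232 days → 1 May 2022.
Regulatory Review Extension: 2713 days claimed exceeds the 1839-day cap, so +1839 days → 14 May 2027.
Prosecution Delay Deduction: −282 days → 5 August 2026.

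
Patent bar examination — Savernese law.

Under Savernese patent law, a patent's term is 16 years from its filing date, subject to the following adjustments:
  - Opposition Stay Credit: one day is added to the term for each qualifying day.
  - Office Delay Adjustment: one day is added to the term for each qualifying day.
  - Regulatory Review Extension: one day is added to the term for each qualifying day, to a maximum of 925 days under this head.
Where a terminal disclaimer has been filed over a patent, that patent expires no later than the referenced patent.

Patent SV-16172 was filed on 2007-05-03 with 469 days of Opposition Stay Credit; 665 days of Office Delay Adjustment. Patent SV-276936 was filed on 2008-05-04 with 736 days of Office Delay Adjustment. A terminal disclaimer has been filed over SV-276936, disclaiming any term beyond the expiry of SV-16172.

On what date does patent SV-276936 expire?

May 10, 2026

Natural term of SV-276936:
  Base: filing + 16 years → 4 May 2024.
  Office Delay Adjustment: +736 days → 10 May 2026.
Expiry of referenced patent SV-16172:
  Base: filing + 16 years → 3 May 2023.
  Opposition Stay Credit: +469 days → 14 August 2024.
  Office Delay Adjustment: +665 days → 10 June 2026.
Terminal disclaimer: SV-276936 expires on the earlier of 10 May 2026 and 10 June 2026.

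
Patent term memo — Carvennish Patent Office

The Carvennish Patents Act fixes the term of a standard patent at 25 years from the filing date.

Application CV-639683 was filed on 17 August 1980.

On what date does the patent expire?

August 17, 2005

Filing date + 25 years → 17 August 2005.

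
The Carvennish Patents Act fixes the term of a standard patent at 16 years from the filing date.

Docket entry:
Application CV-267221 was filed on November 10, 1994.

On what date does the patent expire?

Filing date + 16 years → 10 November 2010.

2010-11-10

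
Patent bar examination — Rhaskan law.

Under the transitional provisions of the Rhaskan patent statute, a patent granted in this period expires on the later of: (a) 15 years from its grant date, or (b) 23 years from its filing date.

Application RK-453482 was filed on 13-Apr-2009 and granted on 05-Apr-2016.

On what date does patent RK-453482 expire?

2032-04-13

(a) grant + 15 years → 5 April 2031.
(b) filing + 23 years → 13 April 2032.
Later of the two: 13 April 2032.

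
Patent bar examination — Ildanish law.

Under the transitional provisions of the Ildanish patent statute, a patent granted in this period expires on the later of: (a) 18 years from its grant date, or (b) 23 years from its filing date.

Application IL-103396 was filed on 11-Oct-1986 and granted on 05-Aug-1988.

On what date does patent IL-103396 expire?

October 11, 2009

(a) grant + 18 years → 5 August 2006.
(b) filing + 23 years → 11 October 2009.
Later of the two: 11 October 2009.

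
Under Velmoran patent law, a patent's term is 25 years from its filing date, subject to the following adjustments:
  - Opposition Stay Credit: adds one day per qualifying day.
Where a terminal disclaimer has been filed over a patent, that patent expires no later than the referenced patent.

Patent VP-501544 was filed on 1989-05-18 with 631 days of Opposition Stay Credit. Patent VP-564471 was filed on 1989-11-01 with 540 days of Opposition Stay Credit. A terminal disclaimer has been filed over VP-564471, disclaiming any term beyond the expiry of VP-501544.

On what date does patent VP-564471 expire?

2016-02-08

Natural term of VP-564471:
  Base: filing + 25 years → 1 November 2014.
  Opposition Stay Credit: +540 days → 24 April 2016.
Expiry of referenced patent VP-501544:
  Base: filing + 25 years → 18 May 2014.
  Opposition Stay Credit: +631 days → 8 February 2016.
Terminal disclaimer: VP-564471 expires on the earlier of 24 April 2016 and 8 February 2016.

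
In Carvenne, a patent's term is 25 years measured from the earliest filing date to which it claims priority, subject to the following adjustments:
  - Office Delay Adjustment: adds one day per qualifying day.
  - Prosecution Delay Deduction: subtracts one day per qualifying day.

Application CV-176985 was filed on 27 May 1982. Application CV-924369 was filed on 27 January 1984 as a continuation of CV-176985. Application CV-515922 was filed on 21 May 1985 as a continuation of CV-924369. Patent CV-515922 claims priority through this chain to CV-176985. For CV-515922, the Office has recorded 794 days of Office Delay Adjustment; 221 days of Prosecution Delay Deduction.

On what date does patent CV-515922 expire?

Earliest priority filing: 27 May 1982.
Base term: 27 May 1982 + 25 years → 27 May 2007.
Office Delay Adjustment: +794 days → 29 July 2009.
Prosecution Delay Deduction: −221 days → 20 December 2008.

2008-12-20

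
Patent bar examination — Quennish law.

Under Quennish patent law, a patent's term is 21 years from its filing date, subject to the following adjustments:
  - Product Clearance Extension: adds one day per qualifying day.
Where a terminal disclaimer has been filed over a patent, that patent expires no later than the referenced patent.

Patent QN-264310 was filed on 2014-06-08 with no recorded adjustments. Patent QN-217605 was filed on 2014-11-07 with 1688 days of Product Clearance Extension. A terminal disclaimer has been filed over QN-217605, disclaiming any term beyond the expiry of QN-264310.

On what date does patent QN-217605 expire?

Natural term of QN-217605:
  Base: filing + 21 years → 7 November 2035.
  Product Clearance Extension: +1688 days → 21 June 2040.
Expiry of referenced patent QN-264310:
  Base: filing + 21 years → 8 June 2035.
Terminal disclaimer: QN-217605 expires on the earlier of 21 June 2040 and 8 June 2035.

June 8, 2035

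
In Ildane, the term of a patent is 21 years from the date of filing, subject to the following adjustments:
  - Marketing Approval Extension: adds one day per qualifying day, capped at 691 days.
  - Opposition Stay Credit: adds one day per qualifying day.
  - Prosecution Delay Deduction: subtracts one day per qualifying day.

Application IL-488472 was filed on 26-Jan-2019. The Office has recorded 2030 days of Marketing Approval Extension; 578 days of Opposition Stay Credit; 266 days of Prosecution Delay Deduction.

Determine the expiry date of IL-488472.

2042-10-25

Base term: filing date + 21 years → 26 January 2040.
Marketing Approval Extension: 2030 days claimed exceeds the 691-day cap, so +691 days → 17 December 2041.
Opposition Stay Credit: +578 days → 18 July 2043.
Prosecution Delay Deduction: −266 days → 25 October 2042.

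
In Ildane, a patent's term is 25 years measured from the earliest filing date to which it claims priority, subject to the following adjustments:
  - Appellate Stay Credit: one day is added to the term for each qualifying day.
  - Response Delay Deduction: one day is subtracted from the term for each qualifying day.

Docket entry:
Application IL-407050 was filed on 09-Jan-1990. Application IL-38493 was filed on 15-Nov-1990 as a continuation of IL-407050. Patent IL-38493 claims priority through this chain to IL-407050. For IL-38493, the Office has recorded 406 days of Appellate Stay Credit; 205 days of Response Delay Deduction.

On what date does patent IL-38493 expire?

Earliest priority filing: 9 January 1990.
Base term: 9 January 1990 + 25 years → 9 January 2015.
Appellate Stay Credit: +406 days → 19 February 2016.
Response Delay Deduction: −205 days → 29 July 2015.

July 29, 2015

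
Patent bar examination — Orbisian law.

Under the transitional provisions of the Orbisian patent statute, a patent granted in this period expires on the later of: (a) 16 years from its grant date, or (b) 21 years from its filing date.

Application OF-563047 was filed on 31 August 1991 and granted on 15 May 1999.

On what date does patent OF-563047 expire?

May 15, 2015

(a) grant + 16 years → 15 May 2015.
(b) filing + 21 years → 31 August 2012.
Later of the two: 15 May 2015.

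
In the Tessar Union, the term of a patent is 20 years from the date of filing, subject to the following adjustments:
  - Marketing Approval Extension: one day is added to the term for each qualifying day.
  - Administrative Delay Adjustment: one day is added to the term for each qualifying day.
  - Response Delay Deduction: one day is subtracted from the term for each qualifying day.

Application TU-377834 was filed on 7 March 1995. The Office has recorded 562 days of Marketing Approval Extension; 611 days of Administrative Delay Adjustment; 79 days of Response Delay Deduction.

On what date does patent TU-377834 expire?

2018-03-05

Base term: filing date + 20 years → 7 March 2015.
Marketing Approval Extension: +562 days → 19 September 2016.
Administrative Delay Adjustment: +611 days → 23 May 2018.
Response Delay Deduction: −79 days → 5 March 2018.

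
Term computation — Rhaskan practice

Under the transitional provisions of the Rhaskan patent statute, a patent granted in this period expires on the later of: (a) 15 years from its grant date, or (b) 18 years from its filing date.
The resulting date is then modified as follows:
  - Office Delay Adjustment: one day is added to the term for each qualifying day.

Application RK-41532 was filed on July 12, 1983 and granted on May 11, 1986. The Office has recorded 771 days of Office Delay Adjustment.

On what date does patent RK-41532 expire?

2003-08-22

(a) grant + 15 years → 11 May 2001.
(b) filing + 18 years → 12 July 2001.
Later of the two: 12 July 2001.
Office Delay Adjustment: +771 days → 22 August 2003.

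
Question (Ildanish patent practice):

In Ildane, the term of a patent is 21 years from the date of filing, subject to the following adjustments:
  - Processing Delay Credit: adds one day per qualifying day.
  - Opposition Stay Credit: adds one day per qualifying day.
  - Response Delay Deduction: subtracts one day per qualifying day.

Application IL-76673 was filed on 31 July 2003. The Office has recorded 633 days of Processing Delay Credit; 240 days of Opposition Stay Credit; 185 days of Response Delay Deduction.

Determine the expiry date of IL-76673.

Base term: filing date + 21 years → 31 July 2024.
Processing Delay Credit: +633 days → 25 April 2026.
Opposition Stay Credit: +240 days → 21 December 2026.
Response Delay Deduction: −185 days → 19 June 2026.

June 19, 2026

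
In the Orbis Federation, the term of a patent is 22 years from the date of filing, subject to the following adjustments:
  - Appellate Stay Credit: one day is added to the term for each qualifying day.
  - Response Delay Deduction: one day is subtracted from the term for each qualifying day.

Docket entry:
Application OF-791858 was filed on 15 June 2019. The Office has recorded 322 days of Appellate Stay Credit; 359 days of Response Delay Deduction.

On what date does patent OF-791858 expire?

Base term: filing date + 22 years → 15 June 2041.
Appellate Stay Credit: +322 days → 3 May 2042.
Response Delay Deduction: −359 days → 9 May 2041.

May 9, 2041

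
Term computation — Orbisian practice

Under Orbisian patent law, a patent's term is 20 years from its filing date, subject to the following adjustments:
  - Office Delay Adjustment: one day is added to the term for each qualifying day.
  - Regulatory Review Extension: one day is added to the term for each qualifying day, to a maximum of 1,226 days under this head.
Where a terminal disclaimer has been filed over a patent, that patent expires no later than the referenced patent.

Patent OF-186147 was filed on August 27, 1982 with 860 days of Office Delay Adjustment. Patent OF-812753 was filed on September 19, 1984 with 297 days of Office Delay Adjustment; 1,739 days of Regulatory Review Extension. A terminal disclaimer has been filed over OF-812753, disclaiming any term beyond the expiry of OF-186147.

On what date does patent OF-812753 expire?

January 3, 2005

Natural term of OF-812753:
  Base: filing + 20 years → 19 September 2004.
  Office Delay Adjustment: +297 days → 13 July 2005.
  Regulatory Review Extension: 1739 days claimed exceeds the 1226-day cap, so +1226 days → 20 November 2008.
Expiry of referenced patent OF-186147:
  Base: filing + 20 years → 27 August 2002.
  Office Delay Adjustment: +860 days → 3 January 2005.
Terminal disclaimer: OF-812753 expires on the earlier of 20 November 2008 and 3 January 2005.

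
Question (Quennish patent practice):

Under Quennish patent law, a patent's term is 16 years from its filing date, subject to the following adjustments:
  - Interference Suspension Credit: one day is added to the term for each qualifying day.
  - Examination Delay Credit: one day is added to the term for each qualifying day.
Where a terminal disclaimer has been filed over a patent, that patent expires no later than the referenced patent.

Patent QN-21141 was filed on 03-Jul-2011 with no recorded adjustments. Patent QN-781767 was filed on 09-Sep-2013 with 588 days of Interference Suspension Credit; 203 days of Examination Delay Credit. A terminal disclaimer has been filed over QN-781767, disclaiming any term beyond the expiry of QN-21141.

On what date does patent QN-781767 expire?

Natural term of QN-781767:
  Base: filing + 16 years → 9 September 2029.
  Interference Suspension Credit: +588 days → 20 April 2031.
  Examination Delay Credit: +203 days → 9 November 2031.
Expiry of referenced patent QN-21141:
  Base: filing + 16 years → 3 July 2027.
Terminal disclaimer: QN-781767 expires on the earlier of 9 November 2031 and 3 July 2027.

2027-07-03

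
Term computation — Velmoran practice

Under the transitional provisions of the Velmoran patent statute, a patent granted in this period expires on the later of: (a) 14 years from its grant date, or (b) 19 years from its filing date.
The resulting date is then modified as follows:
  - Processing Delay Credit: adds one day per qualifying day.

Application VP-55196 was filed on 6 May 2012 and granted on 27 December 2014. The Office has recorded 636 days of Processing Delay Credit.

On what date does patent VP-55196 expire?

(a) grant + 14 years → 27 December 2028.
(b) filing + 19 years → 6 May 2031.
Later of the two: 6 May 2031.
Processing Delay Credit: +636 days → 31 January 2033.

2033-01-31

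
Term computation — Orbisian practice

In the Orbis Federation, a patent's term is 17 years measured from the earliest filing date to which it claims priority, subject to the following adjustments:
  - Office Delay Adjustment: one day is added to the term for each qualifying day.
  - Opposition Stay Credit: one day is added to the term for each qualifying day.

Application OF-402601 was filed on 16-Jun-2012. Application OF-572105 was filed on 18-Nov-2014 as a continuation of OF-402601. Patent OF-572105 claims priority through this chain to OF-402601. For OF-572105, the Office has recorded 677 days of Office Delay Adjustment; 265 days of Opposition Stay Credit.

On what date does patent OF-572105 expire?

2032-01-14

Earliest priority filing: 16 June 2012.
Base term: 16 June 2012 + 17 years → 16 June 2029.
Office Delay Adjustment: +677 days → 24 April 2031.
Opposition Stay Credit: +265 days → 14 January 2032.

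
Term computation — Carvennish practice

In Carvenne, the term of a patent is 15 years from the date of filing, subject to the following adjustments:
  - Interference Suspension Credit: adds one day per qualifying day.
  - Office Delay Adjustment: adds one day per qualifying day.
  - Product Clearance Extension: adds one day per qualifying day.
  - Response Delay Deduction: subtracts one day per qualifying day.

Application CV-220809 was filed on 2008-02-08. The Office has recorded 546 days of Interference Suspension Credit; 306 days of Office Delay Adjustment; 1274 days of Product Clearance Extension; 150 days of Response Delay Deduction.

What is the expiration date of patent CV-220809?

2028-07-07

Base term: filing date + 15 years → 8 February 2023.
Interference Suspension Credit: +546 days → 7 August 2024.
Office Delay Adjustment: +306 days → 9 June 2025.
Product Clearance Extension: +1274 days → 4 December 2028.
Response Delay Deduction: −150 days → 7 July 2028.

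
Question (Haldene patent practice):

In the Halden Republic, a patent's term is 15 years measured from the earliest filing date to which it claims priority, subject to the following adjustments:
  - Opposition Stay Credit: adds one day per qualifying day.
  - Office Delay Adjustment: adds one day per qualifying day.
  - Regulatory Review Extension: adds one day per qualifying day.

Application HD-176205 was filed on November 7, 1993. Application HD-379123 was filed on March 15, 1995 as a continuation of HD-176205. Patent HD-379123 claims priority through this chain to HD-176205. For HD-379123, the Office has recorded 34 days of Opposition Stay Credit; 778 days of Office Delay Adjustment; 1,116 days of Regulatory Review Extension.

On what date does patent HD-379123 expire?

February 17, 2014

Earliest priority filing: 7 November 1993.
Base term: 7 November 1993 + 15 years → 7 November 2008.
Opposition Stay Credit: +34 days → 11 December 2008.
Office Delay Adjustment: +778 days → 28 January 2011.
Regulatory Review Extension: +1116 days → 17 February 2014.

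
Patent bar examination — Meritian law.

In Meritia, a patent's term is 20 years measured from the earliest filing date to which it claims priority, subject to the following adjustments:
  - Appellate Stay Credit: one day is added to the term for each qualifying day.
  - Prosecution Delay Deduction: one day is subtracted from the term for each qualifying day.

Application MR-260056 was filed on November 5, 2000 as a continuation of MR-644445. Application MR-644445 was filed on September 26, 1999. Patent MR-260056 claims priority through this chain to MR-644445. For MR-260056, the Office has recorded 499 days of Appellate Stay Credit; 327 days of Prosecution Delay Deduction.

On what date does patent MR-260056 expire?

2020-03-16

Earliest priority filing: 26 September 1999.
Base term: 26 September 1999 + 20 years → 26 September 2019.
Appellate Stay Credit: +499 days → 6 February 2021.
Prosecution Delay Deduction: −327 days → 16 March 2020.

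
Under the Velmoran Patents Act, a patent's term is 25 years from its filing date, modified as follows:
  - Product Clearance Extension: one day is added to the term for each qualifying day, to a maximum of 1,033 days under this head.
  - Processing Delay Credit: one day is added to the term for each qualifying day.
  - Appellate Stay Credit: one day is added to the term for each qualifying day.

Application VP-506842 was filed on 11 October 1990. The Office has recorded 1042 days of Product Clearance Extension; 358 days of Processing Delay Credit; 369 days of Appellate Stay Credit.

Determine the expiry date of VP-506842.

Base term: filing date + 25 years → 11 October 2015.
Product Clearance Extension: 1042 days claimed exceeds the 1033-day cap, so +1033 days → 9 August 2018.
Processing Delay Credit: +358 days → 2 August 2019.
Appellate Stay Credit: +369 days → 5 August 2020.

August 5, 2020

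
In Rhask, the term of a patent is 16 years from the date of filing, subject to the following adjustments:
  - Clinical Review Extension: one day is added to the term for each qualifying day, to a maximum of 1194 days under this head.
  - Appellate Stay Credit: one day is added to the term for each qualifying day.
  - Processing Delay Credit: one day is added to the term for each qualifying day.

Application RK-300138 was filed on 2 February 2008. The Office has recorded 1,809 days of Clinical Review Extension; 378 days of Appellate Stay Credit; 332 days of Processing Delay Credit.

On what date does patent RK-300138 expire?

April 20, 2029

Base term: filing date + 16 years → 2 February 2024.
Clinical Review Extension: 1809 days claimed exceeds the 1194-day cap, so +1194 days → 11 May 2027.
Appellate Stay Credit: +378 days → 23 May 2028.
Processing Delay Credit: +332 days → 20 April 2029.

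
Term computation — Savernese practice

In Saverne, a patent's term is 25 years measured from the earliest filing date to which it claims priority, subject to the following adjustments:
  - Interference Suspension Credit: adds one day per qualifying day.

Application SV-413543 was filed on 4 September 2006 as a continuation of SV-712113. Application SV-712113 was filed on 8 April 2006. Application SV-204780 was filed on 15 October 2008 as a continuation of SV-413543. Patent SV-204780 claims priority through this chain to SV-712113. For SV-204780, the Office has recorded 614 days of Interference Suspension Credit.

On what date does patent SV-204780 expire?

December 12, 2032

Earliest priority filing: 8 April 2006.
Base term: 8 April 2006 + 25 years → 8 April 2031.
Interference Suspension Credit: +614 days → 12 December 2032.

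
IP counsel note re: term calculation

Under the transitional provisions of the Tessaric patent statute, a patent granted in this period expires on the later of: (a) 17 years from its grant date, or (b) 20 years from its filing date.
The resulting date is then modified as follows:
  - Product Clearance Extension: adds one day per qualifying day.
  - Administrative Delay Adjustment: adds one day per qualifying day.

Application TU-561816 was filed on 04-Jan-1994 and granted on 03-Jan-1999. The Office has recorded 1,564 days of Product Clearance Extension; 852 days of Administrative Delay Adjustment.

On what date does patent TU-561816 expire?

(a) grant + 17 years → 3 January 2016.
(b) filing + 20 years → 4 January 2014.
Later of the two: 3 January 2016.
Product Clearance Extension: +1564 days → 15 April 2020.
Administrative Delay Adjustment: +852 days → 15 August 2022.

2022-08-15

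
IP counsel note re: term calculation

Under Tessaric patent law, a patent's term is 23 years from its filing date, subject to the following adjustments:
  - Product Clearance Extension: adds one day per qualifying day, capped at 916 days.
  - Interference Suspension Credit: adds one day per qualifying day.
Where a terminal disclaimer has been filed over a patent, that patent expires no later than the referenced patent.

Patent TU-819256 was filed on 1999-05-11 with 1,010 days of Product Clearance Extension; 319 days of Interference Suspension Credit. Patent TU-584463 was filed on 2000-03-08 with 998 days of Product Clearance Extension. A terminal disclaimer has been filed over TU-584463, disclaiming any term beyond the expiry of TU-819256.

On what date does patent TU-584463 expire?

Natural term of TU-584463:
  Base: filing + 23 years → 8 March 2023.
  Product Clearance Extension: 998 days claimed exceeds the 916-day cap, so +916 days → 9 September 2025.
Expiry of referenced patent TU-819256:
  Base: filing + 23 years → 11 May 2022.
  Product Clearance Extension: 1010 days claimed exceeds the 916-day cap, so +916 days → 12 November 2024.
  Interference Suspension Credit: +319 days → 27 September 2025.
Terminal disclaimer: TU-584463 expires on the earlier of 9 September 2025 and 27 September 2025.

2025-09-09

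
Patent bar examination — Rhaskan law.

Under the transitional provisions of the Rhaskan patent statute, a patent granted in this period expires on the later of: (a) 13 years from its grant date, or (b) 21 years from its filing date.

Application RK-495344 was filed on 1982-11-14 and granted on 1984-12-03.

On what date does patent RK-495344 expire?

November 14, 2003

(a) grant + 13 years → 3 December 1997.
(b) filing + 21 years → 14 November 2003.
Later of the two: 14 November 2003.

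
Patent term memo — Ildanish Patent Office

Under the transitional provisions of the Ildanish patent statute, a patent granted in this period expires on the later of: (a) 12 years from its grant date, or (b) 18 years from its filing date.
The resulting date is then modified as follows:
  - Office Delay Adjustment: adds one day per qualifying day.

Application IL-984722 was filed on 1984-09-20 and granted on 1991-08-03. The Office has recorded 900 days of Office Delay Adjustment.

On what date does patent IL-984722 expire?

(a) grant + 12 years → 3 August 2003.
(b) filing + 18 years → 20 September 2002.
Later of the two: 3 August 2003.
Office Delay Adjustment: +900 days → 19 January 2006.

2006-01-19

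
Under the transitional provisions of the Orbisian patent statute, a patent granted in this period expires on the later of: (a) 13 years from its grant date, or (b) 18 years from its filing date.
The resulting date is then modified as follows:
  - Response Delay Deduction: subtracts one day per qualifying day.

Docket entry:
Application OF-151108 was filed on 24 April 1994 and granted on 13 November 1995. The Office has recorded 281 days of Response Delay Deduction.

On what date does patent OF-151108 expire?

(a) grant + 13 years → 13 November 2008.
(b) filing + 18 years → 24 April 2012.
Later of the two: 24 April 2012.
Response Delay Deduction: −281 days → 18 July 2011.

July 18, 2011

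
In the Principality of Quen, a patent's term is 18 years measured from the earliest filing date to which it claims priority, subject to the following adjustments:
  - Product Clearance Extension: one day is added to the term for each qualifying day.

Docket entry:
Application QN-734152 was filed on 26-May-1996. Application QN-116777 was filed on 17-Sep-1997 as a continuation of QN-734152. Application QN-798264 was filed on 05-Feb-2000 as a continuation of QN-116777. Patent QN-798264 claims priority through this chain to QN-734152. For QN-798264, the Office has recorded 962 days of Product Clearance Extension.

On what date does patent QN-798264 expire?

Earliest priority filing: 26 May 1996.
Base term: 26 May 1996 + 18 years → 26 May 2014.
Product Clearance Extension: +962 days → 12 January 2017.

January 12, 2017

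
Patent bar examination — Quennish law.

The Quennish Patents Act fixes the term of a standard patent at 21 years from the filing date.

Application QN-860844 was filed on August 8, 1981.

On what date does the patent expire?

Filing date + 21 years → 8 August 2002.

2002-08-08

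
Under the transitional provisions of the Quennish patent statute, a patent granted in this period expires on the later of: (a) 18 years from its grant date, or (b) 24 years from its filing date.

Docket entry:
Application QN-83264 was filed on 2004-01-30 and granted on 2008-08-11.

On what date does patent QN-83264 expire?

2028-01-30

(a) grant + 18 years → 11 August 2026.
(b) filing + 24 years → 30 January 2028.
Later of the two: 30 January 2028.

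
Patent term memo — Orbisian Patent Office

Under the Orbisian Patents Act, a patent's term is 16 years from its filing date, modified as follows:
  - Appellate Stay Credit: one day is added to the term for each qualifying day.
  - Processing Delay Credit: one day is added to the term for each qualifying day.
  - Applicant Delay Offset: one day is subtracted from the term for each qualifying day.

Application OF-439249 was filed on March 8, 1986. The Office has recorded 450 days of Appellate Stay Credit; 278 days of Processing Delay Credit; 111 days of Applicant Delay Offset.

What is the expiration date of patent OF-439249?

Base term: filing date + 16 years → 8 March 2002.
Appellate Stay Credit: +450 days → 1 June 2003.
Processing Delay Credit: +278 days → 5 March 2004.
Applicant Delay Offset: −111 days → 15 November 2003.

2003-11-15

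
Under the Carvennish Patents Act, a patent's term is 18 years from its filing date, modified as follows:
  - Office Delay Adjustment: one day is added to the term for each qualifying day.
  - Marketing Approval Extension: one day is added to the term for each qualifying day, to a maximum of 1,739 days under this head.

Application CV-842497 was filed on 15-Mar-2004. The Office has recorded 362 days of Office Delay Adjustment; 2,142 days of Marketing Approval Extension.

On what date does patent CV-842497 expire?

Base term: filing date + 18 years → 15 March 2022.
Office Delay Adjustment: +362 days → 12 March 2023.
Marketing Approval Extension: 2142 days claimed exceeds the 1739-day cap, so +1739 days → 15 December 2027.

December 15, 2027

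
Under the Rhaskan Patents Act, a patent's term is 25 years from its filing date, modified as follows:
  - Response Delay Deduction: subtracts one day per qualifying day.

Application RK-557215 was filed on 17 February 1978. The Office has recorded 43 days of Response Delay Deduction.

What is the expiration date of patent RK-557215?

January 5, 2003

Base term: filing date + 25 years → 17 February 2003.
Response Delay Deduction: −43 days → 5 January 2003.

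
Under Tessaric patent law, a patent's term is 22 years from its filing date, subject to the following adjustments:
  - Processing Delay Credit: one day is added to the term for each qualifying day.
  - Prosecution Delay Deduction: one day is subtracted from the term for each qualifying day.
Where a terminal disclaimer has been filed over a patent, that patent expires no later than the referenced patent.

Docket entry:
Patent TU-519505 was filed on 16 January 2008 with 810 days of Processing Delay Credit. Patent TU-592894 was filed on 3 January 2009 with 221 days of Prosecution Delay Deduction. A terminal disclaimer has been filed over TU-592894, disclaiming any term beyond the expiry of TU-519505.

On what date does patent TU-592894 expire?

2030-05-27

Natural term of TU-592894:
  Base: filing + 22 years → 3 January 2031.
  Prosecution Delay Deduction: −221 days → 27 May 2030.
Expiry of referenced patent TU-519505:
  Base: filing + 22 years → 16 January 2030.
  Processing Delay Credit: +810 days → 5 April 2032.
Terminal disclaimer: TU-592894 expires on the earlier of 27 May 2030 and 5 April 2032.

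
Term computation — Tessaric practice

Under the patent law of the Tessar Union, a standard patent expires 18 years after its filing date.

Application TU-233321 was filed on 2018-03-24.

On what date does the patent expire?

March 24, 2036

Filing date + 18 years → 24 March 2036.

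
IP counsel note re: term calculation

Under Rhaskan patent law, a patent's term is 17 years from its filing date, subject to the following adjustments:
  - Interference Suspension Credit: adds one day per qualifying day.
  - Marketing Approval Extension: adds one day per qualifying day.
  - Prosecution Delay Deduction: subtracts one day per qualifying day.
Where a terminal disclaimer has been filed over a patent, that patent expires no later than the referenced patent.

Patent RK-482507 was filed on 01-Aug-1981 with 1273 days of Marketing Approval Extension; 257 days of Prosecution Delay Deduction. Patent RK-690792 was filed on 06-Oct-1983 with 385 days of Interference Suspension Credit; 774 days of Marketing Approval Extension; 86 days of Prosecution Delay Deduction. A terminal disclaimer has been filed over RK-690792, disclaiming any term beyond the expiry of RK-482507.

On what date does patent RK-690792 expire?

Natural term of RK-690792:
  Base: filing + 17 years → 6 October 2000.
  Interference Suspension Credit: +385 days → 26 October 2001.
  Marketing Approval Extension: +774 days → 9 December 2003.
  Prosecution Delay Deduction: −86 days → 14 September 2003.
Expiry of referenced patent RK-482507:
  Base: filing + 17 years → 1 August 1998.
  Marketing Approval Extension: +1273 days → 25 January 2002.
  Prosecution Delay Deduction: −257 days → 13 May 2001.
Terminal disclaimer: RK-690792 expires on the earlier of 14 September 2003 and 13 May 2001.

May 13, 2001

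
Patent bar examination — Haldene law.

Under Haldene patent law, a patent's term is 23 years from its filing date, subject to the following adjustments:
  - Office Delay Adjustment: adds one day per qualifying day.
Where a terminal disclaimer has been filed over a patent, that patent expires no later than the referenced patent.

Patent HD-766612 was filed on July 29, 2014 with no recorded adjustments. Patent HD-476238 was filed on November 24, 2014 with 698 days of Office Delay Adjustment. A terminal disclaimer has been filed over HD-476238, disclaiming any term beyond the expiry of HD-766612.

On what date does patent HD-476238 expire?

July 29, 2037

Natural term of HD-476238:
  Base: filing + 23 years → 24 November 2037.
  Office Delay Adjustment: +698 days → 23 October 2039.
Expiry of referenced patent HD-766612:
  Base: filing + 23 years → 29 July 2037.
Terminal disclaimer: HD-476238 expires on the earlier of 23 October 2039 and 29 July 2037.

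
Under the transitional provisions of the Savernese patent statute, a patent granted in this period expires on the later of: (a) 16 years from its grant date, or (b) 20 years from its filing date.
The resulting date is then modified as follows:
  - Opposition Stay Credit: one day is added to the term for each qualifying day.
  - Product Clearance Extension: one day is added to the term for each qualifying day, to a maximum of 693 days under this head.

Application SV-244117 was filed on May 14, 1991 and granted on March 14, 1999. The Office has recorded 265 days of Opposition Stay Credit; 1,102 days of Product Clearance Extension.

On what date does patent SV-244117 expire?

(a) grant + 16 years → 14 March 2015.
(b) filing + 20 years → 14 May 2011.
Later of the two: 14 March 2015.
Opposition Stay Credit: +265 days → 4 December 2015.
Product Clearance Extension: 1102 days claimed exceeds the 693-day cap, so +693 days → 27 October 2017.

October 27, 2017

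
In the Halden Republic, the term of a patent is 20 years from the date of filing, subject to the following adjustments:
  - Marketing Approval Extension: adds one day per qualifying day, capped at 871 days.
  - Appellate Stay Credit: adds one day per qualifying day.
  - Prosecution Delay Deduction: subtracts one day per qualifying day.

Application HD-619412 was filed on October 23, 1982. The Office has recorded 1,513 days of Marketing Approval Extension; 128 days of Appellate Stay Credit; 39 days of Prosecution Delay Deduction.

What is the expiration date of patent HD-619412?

2005-06-09

Base term: filing date + 20 years → 23 October 2002.
Marketing Approval Extension: 1513 days claimed exceeds the 871-day cap, so +871 days → 12 March 2005.
Appellate Stay Credit: +128 days → 18 July 2005.
Prosecution Delay Deduction: −39 days → 9 June 2005.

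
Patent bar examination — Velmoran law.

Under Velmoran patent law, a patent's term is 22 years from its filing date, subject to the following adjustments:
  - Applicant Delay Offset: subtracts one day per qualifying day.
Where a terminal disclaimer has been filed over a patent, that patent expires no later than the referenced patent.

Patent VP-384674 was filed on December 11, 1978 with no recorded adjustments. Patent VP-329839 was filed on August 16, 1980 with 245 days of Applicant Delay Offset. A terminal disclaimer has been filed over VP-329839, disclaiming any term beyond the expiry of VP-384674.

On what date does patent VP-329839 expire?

Natural term of VP-329839:
  Base: filing + 22 years → 16 August 2002.
  Applicant Delay Offset: −245 days → 14 December 2001.
Expiry of referenced patent VP-384674:
  Base: filing + 22 years → 11 December 2000.
Terminal disclaimer: VP-329839 expires on the earlier of 14 December 2001 and 11 December 2000.

December 11, 2000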